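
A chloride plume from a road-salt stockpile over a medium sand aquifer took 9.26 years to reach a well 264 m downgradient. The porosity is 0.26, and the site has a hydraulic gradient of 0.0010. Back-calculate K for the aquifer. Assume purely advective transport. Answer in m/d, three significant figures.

20.3 m/d

t = 9.26 years = 3380 d
v = L / t = 264 / 3380 = 0.07811 m/d
K = v · n / i = 0.07811 × 0.26 / 0.0010 = 20.3 m/d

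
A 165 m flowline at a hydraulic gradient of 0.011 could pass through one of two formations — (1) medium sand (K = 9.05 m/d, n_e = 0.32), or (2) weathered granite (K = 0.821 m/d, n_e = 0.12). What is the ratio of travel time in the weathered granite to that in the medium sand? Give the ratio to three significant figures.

Unit 1 (medium sand): v = 9.05×0.011/0.32 = 0.3111 m/d, t = 165/0.3111 = 530.4 d
Unit 2 (weathered granite): v = 0.821×0.011/0.12 = 0.07526 m/d, t = 165/0.07526 = 2192 d
t(weathered granite) / t(medium sand) = 2192/530.4 = 4.13

4.13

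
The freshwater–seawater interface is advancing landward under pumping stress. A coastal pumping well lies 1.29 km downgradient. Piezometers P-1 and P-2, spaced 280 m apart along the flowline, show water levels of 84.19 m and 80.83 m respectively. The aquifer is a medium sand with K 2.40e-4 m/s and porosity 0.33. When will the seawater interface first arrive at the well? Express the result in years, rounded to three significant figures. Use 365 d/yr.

4.69 years

Hydraulic gradient i = (84.19 − 80.83) / 280 = 3.36 / 280 = 0.01200
K = 2.40e-4 m/s × 86400 s/d = 20.74 m/d
Darcy flux q = K·i = 20.74 × 0.01200 = 0.2488 m/d
Average linear velocity = 0.2488 / 0.33 = 0.7540 m/d
L = 1.29 km = 1290 m
t = L / v = 1290 / 0.7540 = 1711 d
   = 1711 / 365 = 4.69 yr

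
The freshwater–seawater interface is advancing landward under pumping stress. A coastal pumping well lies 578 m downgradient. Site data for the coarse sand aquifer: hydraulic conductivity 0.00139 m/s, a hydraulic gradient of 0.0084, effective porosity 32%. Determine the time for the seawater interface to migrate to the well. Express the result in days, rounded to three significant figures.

183 days

K = 0.00139 m/s × 86400 s/d = 120.1 m/d
Specific discharge q = 120.1 × 0.0084 = 1.009 m/d
v_s = q/n_e = 1.009/0.32 = 3.153 m/d
t = L / v = 578 / 3.153 = 183.3 d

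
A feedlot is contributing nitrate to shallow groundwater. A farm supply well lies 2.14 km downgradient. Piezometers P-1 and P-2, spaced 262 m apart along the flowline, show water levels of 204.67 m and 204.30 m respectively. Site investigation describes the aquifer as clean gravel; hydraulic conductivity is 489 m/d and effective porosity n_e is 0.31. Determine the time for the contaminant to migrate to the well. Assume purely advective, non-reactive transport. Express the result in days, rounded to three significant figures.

961 days

Hydraulic gradient i = (204.67 − 204.30) / 262 = 0.37 / 262 = 0.001412
Specific discharge q = 489 × 0.001412 = 0.6906 m/d
Average linear velocity = 0.6906 / 0.31 = 2.228 m/d
L = 2.14 km = 2140 m
t = L / v = 2140 / 2.228 = 960.7 d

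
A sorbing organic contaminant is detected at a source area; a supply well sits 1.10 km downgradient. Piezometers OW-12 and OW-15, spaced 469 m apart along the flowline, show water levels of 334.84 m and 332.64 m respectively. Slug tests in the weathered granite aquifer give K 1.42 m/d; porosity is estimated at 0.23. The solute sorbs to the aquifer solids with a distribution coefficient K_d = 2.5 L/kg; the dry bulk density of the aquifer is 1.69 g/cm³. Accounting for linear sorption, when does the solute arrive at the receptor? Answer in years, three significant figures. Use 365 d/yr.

Hydraulic gradient i = (334.84 − 332.64) / 469 = 2.20 / 469 = 0.004691
Darcy flux q = K·i = 1.42 × 0.004691 = 0.006661 m/d
Seepage velocity v = q / n = 0.006661 / 0.23 = 0.02896 m/d
Retardation R = 1 + ρ_b·K_d/n = 1 + 1.69×2.5/0.23 = 19.37
Contaminant velocity v_c = v/R = 0.02896/19.37 = 0.001495 m/d
L = 1.10 km = 1100 m
t = L/v_c = 1100/0.001495 = 735700 d
   = 735700/365 = 2020 yr

2020 years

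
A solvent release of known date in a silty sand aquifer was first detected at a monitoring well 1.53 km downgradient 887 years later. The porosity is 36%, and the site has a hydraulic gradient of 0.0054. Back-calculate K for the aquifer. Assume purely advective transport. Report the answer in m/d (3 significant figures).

t = 887 years = 323800 d
L = 1.53 km = 1530 m
v = L / t = 1530 / 323800 = 0.004726 m/d
K = v · n / i = 0.004726 × 0.36 / 0.0054 = 0.315 m/d

0.315 m/d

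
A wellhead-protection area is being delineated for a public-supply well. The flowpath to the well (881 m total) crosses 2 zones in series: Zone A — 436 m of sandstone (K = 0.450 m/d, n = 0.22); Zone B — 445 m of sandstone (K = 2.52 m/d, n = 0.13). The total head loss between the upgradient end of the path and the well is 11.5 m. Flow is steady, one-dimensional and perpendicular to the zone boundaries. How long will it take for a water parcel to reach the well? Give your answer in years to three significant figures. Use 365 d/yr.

Continuity: the same q passes through each zone, so ΔH = q·Σ(L_j/K_j) — the zones act as resistances in series.
Σ(L/K) = 436/0.450 + 445/2.52 = 968.9 + 176.6 = 1145 d
q = ΔH / Σ(L/K) = 11.5 / 1145 = 0.01004 m/d (same in every zone)
Zone A: v = q/n = 0.01004/0.22 = 0.04563 m/d → t_A = 436/0.04563 = 9554 d
Zone B: v = q/n = 0.01004/0.13 = 0.07723 m/d → t_B = 445/0.07723 = 5762 d
Total t = 9554 + 5762 = 15320 d
   = 15320 / 365 = 42.0 yr

42.0 years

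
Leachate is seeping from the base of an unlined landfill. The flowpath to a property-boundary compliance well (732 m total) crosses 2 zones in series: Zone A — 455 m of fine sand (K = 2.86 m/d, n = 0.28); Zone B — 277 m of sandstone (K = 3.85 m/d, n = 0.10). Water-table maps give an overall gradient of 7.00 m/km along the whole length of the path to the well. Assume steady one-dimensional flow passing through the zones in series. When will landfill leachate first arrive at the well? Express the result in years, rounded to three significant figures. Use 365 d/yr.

For zones in series the flux q is common to all zones; the equivalent conductivity is the harmonic (thickness-weighted) mean, K_eq = L_total / Σ(L_j/K_j).
Σ(L/K) = 455/2.86 + 277/3.85 = 159.1 + 71.95 = 231.0 d
K_eq = L_total / Σ(L/K) = 732 / 231.0 = 3.168 m/d
q = K_eq · i = 3.168 × 0.0070 = 0.02218 m/d (same in every zone)
Zone A: v = q/n = 0.02218/0.28 = 0.07921 m/d → t_A = 455/0.07921 = 5744 d
Zone B: v = q/n = 0.02218/0.10 = 0.2218 m/d → t_B = 277/0.2218 = 1249 d
Total t = 5744 + 1249 = 6993 d
   = 6993 / 365 = 19.2 yr

19.2 years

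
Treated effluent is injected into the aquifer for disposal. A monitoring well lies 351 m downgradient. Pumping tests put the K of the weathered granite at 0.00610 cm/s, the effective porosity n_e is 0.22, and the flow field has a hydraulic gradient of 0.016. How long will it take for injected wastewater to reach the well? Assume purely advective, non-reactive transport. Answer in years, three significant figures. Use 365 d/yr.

K = 0.00610 cm/s × 864 = 5.270 m/d
Specific discharge q = 5.270 × 0.016 = 0.08433 m/d
Average linear velocity = 0.08433 / 0.22 = 0.3833 m/d
t = L / v = 351 / 0.3833 = 915.7 d
   = 915.7 / 365 = 2.51 yr

2.51 years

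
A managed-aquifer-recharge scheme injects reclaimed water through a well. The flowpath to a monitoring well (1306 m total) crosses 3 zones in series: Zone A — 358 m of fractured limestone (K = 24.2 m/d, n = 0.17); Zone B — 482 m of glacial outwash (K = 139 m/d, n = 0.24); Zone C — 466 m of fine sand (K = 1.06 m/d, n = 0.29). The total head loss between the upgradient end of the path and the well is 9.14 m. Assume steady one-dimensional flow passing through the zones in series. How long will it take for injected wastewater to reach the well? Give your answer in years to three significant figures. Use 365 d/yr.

Steady 1-D flow in series ⇒ the Darcy flux q is identical in every zone and the zone head losses add (resistances L/K in series).
Σ(L/K) = 358/24.2 + 482/139 + 466/1.06 = 14.79 + 3.468 + 439.6 = 457.9 d
q = ΔH / Σ(L/K) = 9.14 / 457.9 = 0.01996 m/d (same in every zone)
Zone A: v = q/n = 0.01996/0.17 = 0.1174 m/d → t_A = 358/0.1174 = 3049 d
Zone B: v = q/n = 0.01996/0.24 = 0.08317 m/d → t_B = 482/0.08317 = 5795 d
Zone C: v = q/n = 0.01996/0.29 = 0.06883 m/d → t_C = 466/0.06883 = 6770 d
Total t = 3049 + 5795 + 6770 = 15610 d
   = 15610 / 365 = 42.8 yr

42.8 years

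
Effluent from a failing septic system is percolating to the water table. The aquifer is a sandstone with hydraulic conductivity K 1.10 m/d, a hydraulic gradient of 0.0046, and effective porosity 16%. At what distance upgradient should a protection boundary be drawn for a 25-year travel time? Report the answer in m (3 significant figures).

289 m

Specific discharge q = 1.10 × 0.0046 = 0.005060 m/d
Seepage velocity v = q / n = 0.005060 / 0.16 = 0.03163 m/d
T = 25 yr × 365 = 9125 d
L = v × T = 0.03163 × 9125 = 288.6 m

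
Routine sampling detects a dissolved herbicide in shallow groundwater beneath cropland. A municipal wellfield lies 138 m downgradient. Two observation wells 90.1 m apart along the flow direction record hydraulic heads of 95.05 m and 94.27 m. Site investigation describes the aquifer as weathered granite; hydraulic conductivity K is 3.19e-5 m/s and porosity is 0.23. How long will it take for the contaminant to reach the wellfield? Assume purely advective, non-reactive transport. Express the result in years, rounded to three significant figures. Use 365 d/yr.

Hydraulic gradient i = (95.05 − 94.27) / 90.1 = 0.78 / 90.1 = 0.008657
K = 3.19e-5 m/s × 86400 s/d = 2.756 m/d
q = Ki = 2.756 × 0.008657 = 0.02386 m/d
Seepage velocity v = q / n = 0.02386 / 0.23 = 0.1037 m/d
t = L / v = 138 / 0.1037 = 1330 d
   = 1330 / 365 = 3.64 yr

3.64 years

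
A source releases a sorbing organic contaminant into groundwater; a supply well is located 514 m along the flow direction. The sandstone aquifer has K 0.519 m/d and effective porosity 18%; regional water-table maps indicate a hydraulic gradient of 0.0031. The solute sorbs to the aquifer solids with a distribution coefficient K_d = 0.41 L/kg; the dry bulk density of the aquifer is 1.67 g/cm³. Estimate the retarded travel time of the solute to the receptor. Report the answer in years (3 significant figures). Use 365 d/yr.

757 years

Specific discharge q = 0.519 × 0.0031 = 0.001609 m/d
Average linear velocity = 0.001609 / 0.18 = 0.008938 m/d
Retardation R = 1 + ρ_b·K_d/n = 1 + 1.67×0.41/0.18 = 4.804
Contaminant velocity v_c = v/R = 0.008938/4.804 = 0.001861 m/d
t = L/v_c = 514/0.001861 = 276200 d
   = 276200/365 = 757 yr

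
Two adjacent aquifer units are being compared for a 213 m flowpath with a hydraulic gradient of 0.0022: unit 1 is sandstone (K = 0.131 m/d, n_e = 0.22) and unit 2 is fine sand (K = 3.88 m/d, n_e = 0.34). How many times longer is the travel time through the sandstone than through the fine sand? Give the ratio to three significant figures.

Unit 1 (sandstone): v = 0.131×0.0022/0.22 = 0.001310 m/d, t = 213/0.001310 = 162600 d
Unit 2 (fine sand): v = 3.88×0.0022/0.34 = 0.02511 m/d, t = 213/0.02511 = 8484 d
t(sandstone) / t(fine sand) = 162600/8484 = 19.2

19.2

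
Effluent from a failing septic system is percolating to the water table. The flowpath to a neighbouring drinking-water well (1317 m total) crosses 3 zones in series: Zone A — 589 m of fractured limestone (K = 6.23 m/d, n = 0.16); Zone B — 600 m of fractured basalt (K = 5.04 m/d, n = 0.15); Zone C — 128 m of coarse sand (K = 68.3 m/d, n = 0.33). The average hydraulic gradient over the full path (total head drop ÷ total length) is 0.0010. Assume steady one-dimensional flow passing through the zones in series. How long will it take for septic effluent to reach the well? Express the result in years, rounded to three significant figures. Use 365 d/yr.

For zones in series the flux q is common to all zones; the equivalent conductivity is the harmonic (thickness-weighted) mean, K_eq = L_total / Σ(L_j/K_j).
Σ(L/K) = 589/6.23 + 600/5.04 + 128/68.3 = 94.54 + 119.0 + 1.874 = 215.5 d
K_eq = L_total / Σ(L/K) = 1317 / 215.5 = 6.112 m/d
q = K_eq · i = 6.112 × 0.0010 = 0.006112 m/d (same in every zone)
Zone A: v = q/n = 0.006112/0.16 = 0.03820 m/d → t_A = 589/0.03820 = 15420 d
Zone B: v = q/n = 0.006112/0.15 = 0.04075 m/d → t_B = 600/0.04075 = 14720 d
Zone C: v = q/n = 0.006112/0.33 = 0.01852 m/d → t_C = 128/0.01852 = 6911 d
Total t = 15420 + 14720 + 6911 = 37050 d
   = 37050 / 365 = 102 yr

102 years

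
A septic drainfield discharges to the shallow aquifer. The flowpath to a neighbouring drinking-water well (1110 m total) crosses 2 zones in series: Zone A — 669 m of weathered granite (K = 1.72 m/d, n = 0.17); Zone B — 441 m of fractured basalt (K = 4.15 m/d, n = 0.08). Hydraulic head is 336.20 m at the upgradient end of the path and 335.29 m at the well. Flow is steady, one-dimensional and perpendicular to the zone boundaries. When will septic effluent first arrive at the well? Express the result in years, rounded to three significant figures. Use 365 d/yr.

222 years

Total head drop ΔH = 336.20 − 335.29 = 0.91 m
Continuity: the same q passes through each zone, so ΔH = q·Σ(L_j/K_j) — the zones act as resistances in series.
Σ(L/K) = 669/1.72 + 441/4.15 = 389.0 + 106.3 = 495.2 d
q = ΔH / Σ(L/K) = 0.91 / 495.2 = 0.001838 m/d (same in every zone)
Zone A: v = q/n = 0.001838/0.17 = 0.01081 m/d → t_A = 669/0.01081 = 61890 d
Zone B: v = q/n = 0.001838/0.08 = 0.02297 m/d → t_B = 441/0.02297 = 19200 d
Total t = 61890 + 19200 = 81090 d
   = 81090 / 365 = 222 yr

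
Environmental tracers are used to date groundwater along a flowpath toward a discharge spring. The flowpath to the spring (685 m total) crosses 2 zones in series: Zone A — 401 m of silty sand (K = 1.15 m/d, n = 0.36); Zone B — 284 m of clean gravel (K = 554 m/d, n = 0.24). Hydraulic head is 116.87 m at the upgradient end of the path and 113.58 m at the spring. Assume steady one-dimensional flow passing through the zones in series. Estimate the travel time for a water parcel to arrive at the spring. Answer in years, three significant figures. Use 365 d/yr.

61.8 years

Total head drop ΔH = 116.87 − 113.58 = 3.29 m
Steady 1-D flow in series ⇒ the Darcy flux q is identical in every zone and the zone head losses add (resistances L/K in series).
Σ(L/K) = 401/1.15 + 284/554 = 348.7 + 0.5126 = 349.2 d
q = ΔH / Σ(L/K) = 3.29 / 349.2 = 0.009421 m/d (same in every zone)
Zone A: v = q/n = 0.009421/0.36 = 0.02617 m/d → t_A = 401/0.02617 = 15320 d
Zone B: v = q/n = 0.009421/0.24 = 0.03926 m/d → t_B = 284/0.03926 = 7235 d
Total t = 15320 + 7235 = 22560 d
   = 22560 / 365 = 61.8 yr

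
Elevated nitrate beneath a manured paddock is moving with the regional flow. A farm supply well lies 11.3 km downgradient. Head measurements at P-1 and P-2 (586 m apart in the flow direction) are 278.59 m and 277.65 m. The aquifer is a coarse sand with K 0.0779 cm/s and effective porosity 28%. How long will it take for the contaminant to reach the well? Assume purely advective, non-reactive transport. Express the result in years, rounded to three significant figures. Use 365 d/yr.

Hydraulic gradient i = (278.59 − 277.65) / 586 = 0.94 / 586 = 0.001604
K = 0.0779 cm/s × 864 = 67.31 m/d
Darcy flux q = K·i = 67.31 × 0.001604 = 0.1080 m/d
v_s = q/n_e = 0.1080/0.28 = 0.3856 m/d
L = 11.3 km = 11300 m
t = L / v = 11300 / 0.3856 = 29310 d
   = 29310 / 365 = 80.3 yr

80.3 years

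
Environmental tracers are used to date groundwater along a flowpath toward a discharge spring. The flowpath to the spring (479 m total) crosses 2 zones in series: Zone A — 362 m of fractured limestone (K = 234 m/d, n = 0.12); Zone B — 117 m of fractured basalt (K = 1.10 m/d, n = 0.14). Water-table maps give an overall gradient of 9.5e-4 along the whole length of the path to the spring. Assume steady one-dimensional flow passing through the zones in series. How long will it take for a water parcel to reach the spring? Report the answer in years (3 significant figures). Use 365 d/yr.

38.9 years

Continuity: the same q passes through each zone, so ΔH = q·Σ(L_j/K_j) — the zones act as resistances in series.
Σ(L/K) = 362/234 + 117/1.10 = 1.547 + 106.4 = 107.9 d
K_eq = L_total / Σ(L/K) = 479 / 107.9 = 4.439 m/d
q = K_eq · i = 4.439 × 9.5e-4 = 0.004217 m/d (same in every zone)
Zone A: v = q/n = 0.004217/0.12 = 0.03514 m/d → t_A = 362/0.03514 = 10300 d
Zone B: v = q/n = 0.004217/0.14 = 0.03012 m/d → t_B = 117/0.03012 = 3884 d
Total t = 10300 + 3884 = 14190 d
   = 14190 / 365 = 38.9 yr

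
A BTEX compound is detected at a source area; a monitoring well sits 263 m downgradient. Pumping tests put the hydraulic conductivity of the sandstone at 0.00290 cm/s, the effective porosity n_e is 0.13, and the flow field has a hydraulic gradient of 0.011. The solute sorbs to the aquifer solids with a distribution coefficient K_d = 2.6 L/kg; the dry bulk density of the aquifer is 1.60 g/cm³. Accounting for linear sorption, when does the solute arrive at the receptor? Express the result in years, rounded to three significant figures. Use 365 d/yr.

112 years

K = 0.00290 cm/s × 864 = 2.506 m/d
q = Ki = 2.506 × 0.011 = 0.02756 m/d
v_s = q/n_e = 0.02756/0.13 = 0.2120 m/d
Retardation R = 1 + ρ_b·K_d/n = 1 + 1.60×2.6/0.13 = 33.00
Contaminant velocity v_c = v/R = 0.2120/33.00 = 0.006425 m/d
t = L/v_c = 263/0.006425 = 40940 d
   = 40940/365 = 112 yr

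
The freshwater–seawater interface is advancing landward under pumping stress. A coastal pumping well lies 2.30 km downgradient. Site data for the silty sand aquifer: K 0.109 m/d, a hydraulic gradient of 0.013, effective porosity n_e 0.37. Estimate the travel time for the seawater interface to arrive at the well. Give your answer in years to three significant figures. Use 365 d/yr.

Darcy flux q = K·i = 0.109 × 0.013 = 0.001417 m/d
v = Ki/n = 0.109·0.013/0.37 = 0.003830 m/d
L = 2.30 km = 2300 m
t = L / v = 2300 / 0.003830 = 600600 d
   = 600600 / 365 = 1650 yr

1650 years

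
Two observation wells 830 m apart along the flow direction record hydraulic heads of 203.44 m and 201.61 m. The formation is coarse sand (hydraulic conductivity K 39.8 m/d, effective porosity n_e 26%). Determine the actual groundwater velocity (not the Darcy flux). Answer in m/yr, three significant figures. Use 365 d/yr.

Hydraulic gradient i = (203.44 − 201.61) / 830 = 1.83 / 830 = 0.002205
Specific discharge q = 39.8 × 0.002205 = 0.08775 m/d
Seepage velocity v = q / n = 0.08775 / 0.26 = 0.3375 m/d
   = 0.3375 × 365 = 123 m/yr

123 m/yr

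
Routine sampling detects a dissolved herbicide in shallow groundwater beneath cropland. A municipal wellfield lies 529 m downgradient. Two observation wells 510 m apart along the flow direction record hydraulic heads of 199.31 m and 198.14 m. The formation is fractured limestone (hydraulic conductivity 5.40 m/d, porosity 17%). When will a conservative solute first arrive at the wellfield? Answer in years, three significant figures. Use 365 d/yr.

19.9 years

Hydraulic gradient i = (199.31 − 198.14) / 510 = 1.17 / 510 = 0.002294
Darcy flux q = K·i = 5.40 × 0.002294 = 0.01239 m/d
Seepage velocity v = q / n = 0.01239 / 0.17 = 0.07287 m/d
t = L / v = 529 / 0.07287 = 7259 d
   = 7259 / 365 = 19.9 yr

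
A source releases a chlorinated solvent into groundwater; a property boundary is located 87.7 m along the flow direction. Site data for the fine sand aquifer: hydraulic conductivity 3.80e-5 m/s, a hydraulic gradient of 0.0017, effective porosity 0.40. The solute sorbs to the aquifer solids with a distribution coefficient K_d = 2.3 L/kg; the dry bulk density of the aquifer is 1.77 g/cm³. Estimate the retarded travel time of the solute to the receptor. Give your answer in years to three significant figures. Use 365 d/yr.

192 years

K = 3.80e-5 m/s × 86400 s/d = 3.283 m/d
Darcy flux q = K·i = 3.283 × 0.0017 = 0.005581 m/d
v = Ki/n = 3.283·0.0017/0.40 = 0.01395 m/d
Retardation R = 1 + ρ_b·K_d/n = 1 + 1.77×2.3/0.40 = 11.18
Contaminant velocity v_c = v/R = 0.01395/11.18 = 0.001248 m/d
t = L/v_c = 87.7/0.001248 = 70250 d
   = 70250/365 = 192 yr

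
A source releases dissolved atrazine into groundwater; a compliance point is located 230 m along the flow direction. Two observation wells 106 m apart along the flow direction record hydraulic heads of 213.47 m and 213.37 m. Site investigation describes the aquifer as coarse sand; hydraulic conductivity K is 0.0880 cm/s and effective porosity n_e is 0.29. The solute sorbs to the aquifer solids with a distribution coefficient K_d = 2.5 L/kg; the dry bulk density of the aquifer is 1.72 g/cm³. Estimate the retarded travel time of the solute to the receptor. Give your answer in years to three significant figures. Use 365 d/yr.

40.3 years

Hydraulic gradient i = (213.47 − 213.37) / 106 = 0.10 / 106 = 9.434e-4
K = 0.0880 cm/s × 864 = 76.03 m/d
q = Ki = 76.03 × 9.434e-4 = 0.07173 m/d
Average linear velocity = 0.07173 / 0.29 = 0.2473 m/d
Retardation R = 1 + ρ_b·K_d/n = 1 + 1.72×2.5/0.29 = 15.83
Contaminant velocity v_c = v/R = 0.2473/15.83 = 0.01563 m/d
t = L/v_c = 230/0.01563 = 14720 d
   = 14720/365 = 40.3 yr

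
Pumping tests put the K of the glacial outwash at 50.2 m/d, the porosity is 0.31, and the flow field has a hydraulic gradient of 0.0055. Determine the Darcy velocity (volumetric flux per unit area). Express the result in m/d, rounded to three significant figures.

Specific discharge q = 50.2 × 0.0055 = 0.2761 m/d

0.276 m/d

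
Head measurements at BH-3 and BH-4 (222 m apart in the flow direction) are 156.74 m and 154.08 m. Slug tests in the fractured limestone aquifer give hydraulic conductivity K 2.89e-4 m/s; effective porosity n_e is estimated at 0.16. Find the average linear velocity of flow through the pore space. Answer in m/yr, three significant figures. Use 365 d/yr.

683 m/yr

Hydraulic gradient i = (156.74 − 154.08) / 222 = 2.66 / 222 = 0.01198
K = 2.89e-4 m/s × 86400 s/d = 24.97 m/d
q = Ki = 24.97 × 0.01198 = 0.2992 m/d
Average linear velocity = 0.2992 / 0.16 = 1.870 m/d
   = 1.870 × 365 = 683 m/yr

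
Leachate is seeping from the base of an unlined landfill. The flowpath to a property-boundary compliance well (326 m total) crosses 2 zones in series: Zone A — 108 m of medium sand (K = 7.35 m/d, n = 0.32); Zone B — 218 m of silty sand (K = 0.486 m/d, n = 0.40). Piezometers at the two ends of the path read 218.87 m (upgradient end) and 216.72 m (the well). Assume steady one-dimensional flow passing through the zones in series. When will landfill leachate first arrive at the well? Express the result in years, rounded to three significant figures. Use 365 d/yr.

Total head drop ΔH = 218.87 − 216.72 = 2.15 m
Continuity: the same q passes through each zone, so ΔH = q·Σ(L_j/K_j) — the zones act as resistances in series.
Σ(L/K) = 108/7.35 + 218/0.486 = 14.69 + 448.6 = 463.3 d
q = ΔH / Σ(L/K) = 2.15 / 463.3 = 0.004641 m/d (same in every zone)
Zone A: v = q/n = 0.004641/0.32 = 0.01450 m/d → t_A = 108/0.01450 = 7447 d
Zone B: v = q/n = 0.004641/0.40 = 0.01160 m/d → t_B = 218/0.01160 = 18790 d
Total t = 7447 + 18790 = 26240 d
   = 26240 / 365 = 71.9 yr

71.9 years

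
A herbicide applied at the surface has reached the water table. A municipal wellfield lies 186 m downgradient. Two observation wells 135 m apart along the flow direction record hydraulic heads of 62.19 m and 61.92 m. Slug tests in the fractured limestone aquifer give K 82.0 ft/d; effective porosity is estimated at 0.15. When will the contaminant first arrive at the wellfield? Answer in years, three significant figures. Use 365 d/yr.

Hydraulic gradient i = (62.19 − 61.92) / 135 = 0.27 / 135 = 0.002000
K = 82.0 ft/d × 0.3048 = 24.99 m/d
Darcy flux q = K·i = 24.99 × 0.002000 = 0.04999 m/d
v_s = q/n_e = 0.04999/0.15 = 0.3332 m/d
t = L / v = 186 / 0.3332 = 558.1 d
   = 558.1 / 365 = 1.53 yr

1.53 years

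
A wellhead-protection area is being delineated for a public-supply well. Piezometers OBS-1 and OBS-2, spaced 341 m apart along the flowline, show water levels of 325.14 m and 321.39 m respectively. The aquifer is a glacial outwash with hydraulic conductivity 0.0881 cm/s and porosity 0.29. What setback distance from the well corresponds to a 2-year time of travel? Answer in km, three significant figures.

2.11 km

Hydraulic gradient i = (325.14 − 321.39) / 341 = 3.75 / 341 = 0.01100
K = 0.0881 cm/s × 864 = 76.12 m/d
Darcy flux q = K·i = 76.12 × 0.01100 = 0.8371 m/d
v = Ki/n = 76.12·0.01100/0.29 = 2.886 m/d
T = 2 yr × 365 = 730 d
L = v × T = 2.886 × 730 = 2107 m
   = 2.11 km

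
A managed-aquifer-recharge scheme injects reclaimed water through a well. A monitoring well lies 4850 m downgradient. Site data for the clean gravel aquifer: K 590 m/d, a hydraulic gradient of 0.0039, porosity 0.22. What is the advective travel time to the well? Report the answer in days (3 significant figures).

Darcy flux q = K·i = 590 × 0.0039 = 2.301 m/d
v_s = q/n_e = 2.301/0.22 = 10.46 m/d
t = L / v = 4850 / 10.46 = 463.7 d

464 days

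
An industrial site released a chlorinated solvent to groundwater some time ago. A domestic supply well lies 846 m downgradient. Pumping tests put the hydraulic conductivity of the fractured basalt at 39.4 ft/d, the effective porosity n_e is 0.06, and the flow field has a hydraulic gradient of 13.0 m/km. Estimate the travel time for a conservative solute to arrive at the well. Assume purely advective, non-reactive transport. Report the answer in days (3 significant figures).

325 days

K = 39.4 ft/d × 0.3048 = 12.01 m/d
Specific discharge q = 12.01 × 0.013 = 0.1561 m/d
Average linear velocity = 0.1561 / 0.06 = 2.602 m/d
t = L / v = 846 / 2.602 = 325.1 d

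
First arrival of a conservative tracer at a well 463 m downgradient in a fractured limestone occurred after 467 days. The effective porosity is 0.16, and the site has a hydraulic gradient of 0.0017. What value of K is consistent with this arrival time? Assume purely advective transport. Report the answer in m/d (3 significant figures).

v = L / t = 463 / 467 = 0.9914 m/d
K = v · n / i = 0.9914 × 0.16 / 0.0017 = 93.3 m/d

93.3 m/d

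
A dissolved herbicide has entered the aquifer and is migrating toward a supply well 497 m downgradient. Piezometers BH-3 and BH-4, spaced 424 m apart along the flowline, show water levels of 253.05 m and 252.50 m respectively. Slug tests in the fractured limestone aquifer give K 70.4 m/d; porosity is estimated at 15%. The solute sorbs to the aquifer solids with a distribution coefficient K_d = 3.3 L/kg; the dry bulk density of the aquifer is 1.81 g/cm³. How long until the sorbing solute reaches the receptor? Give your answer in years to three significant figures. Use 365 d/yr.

91.3 years

Hydraulic gradient i = (253.05 − 252.50) / 424 = 0.55 / 424 = 0.001297
q = Ki = 70.4 × 0.001297 = 0.09132 m/d
v = Ki/n = 70.4·0.001297/0.15 = 0.6088 m/d
Retardation R = 1 + ρ_b·K_d/n = 1 + 1.81×3.3/0.15 = 40.82
Contaminant velocity v_c = v/R = 0.6088/40.82 = 0.01491 m/d
t = L/v_c = 497/0.01491 = 33320 d
   = 33320/365 = 91.3 yr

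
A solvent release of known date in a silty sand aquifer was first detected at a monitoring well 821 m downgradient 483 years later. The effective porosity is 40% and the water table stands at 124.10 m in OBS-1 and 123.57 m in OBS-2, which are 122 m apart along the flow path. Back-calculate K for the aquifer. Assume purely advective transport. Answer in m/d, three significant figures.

0.429 m/d

Hydraulic gradient i = (124.10 − 123.57) / 122 = 0.53 / 122 = 0.004344
t = 483 years = 176300 d
v = L / t = 821 / 176300 = 0.004657 m/d
K = v · n / i = 0.004657 × 0.40 / 0.004344 = 0.429 m/d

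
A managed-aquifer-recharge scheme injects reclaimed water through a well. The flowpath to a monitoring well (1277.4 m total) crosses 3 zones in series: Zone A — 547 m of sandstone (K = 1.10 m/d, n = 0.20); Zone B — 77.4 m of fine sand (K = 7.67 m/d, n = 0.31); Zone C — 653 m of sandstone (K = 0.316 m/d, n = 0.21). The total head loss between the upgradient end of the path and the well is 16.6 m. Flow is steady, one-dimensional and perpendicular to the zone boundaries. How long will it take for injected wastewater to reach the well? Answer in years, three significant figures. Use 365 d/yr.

115 years

Continuity: the same q passes through each zone, so ΔH = q·Σ(L_j/K_j) — the zones act as resistances in series.
Σ(L/K) = 547/1.10 + 77.4/7.67 + 653/0.316 = 497.3 + 10.09 + 2066 = 2574 d
q = ΔH / Σ(L/K) = 16.6 / 2574 = 0.006450 m/d (same in every zone)
Zone A: v = q/n = 0.006450/0.20 = 0.03225 m/d → t_A = 547/0.03225 = 16960 d
Zone B: v = q/n = 0.006450/0.31 = 0.02081 m/d → t_B = 77.4/0.02081 = 3720 d
Zone C: v = q/n = 0.006450/0.21 = 0.03071 m/d → t_C = 653/0.03071 = 21260 d
Total t = 16960 + 3720 + 21260 = 41940 d
   = 41940 / 365 = 115 yr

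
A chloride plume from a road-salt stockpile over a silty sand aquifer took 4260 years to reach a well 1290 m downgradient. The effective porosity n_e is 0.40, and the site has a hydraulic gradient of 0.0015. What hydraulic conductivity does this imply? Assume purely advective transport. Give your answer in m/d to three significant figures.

0.221 m/d

t = 4260 years = 1.555e6 d
v = L / t = 1290 / 1.555e6 = 8.296e-4 m/d
K = v · n / i = 8.296e-4 × 0.40 / 0.0015 = 0.221 m/d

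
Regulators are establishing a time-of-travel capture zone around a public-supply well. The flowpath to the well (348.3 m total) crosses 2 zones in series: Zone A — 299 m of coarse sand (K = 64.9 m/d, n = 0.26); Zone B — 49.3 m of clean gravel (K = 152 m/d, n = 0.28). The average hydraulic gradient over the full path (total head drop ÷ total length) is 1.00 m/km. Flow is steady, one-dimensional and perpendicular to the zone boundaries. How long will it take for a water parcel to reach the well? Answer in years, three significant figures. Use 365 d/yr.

3.55 years

For zones in series the flux q is common to all zones; the equivalent conductivity is the harmonic (thickness-weighted) mean, K_eq = L_total / Σ(L_j/K_j).
Σ(L/K) = 299/64.9 + 49.3/152 = 4.607 + 0.3243 = 4.931 d
K_eq = L_total / Σ(L/K) = 348.3 / 4.931 = 70.63 m/d
q = K_eq · i = 70.63 × 0.0010 = 0.07063 m/d (same in every zone)
Zone A: v = q/n = 0.07063/0.26 = 0.2716 m/d → t_A = 299/0.2716 = 1101 d
Zone B: v = q/n = 0.07063/0.28 = 0.2522 m/d → t_B = 49.3/0.2522 = 195.4 d
Total t = 1101 + 195.4 = 1296 d
   = 1296 / 365 = 3.55 yr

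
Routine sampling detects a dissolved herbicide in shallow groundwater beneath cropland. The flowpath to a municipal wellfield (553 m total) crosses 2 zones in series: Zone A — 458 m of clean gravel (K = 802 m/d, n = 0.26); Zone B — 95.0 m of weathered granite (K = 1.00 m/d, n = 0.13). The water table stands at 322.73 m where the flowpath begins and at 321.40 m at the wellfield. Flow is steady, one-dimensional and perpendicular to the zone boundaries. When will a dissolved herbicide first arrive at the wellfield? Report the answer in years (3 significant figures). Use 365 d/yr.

Total head drop ΔH = 322.73 − 321.40 = 1.33 m
Steady 1-D flow in series ⇒ the Darcy flux q is identical in every zone and the zone head losses add (resistances L/K in series).
Σ(L/K) = 458/802 + 95.0/1.00 = 0.5711 + 95.00 = 95.57 d
q = ΔH / Σ(L/K) = 1.33 / 95.57 = 0.01392 m/d (same in every zone)
Zone A: v = q/n = 0.01392/0.26 = 0.05352 m/d → t_A = 458/0.05352 = 8557 d
Zone B: v = q/n = 0.01392/0.13 = 0.1070 m/d → t_B = 95.0/0.1070 = 887.4 d
Total t = 8557 + 887.4 = 9444 d
   = 9444 / 365 = 25.9 yr

25.9 years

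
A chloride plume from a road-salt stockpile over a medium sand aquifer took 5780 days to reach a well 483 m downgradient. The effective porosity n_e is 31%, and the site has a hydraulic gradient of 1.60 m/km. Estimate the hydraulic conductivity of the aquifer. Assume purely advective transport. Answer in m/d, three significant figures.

v = L / t = 483 / 5780 = 0.08356 m/d
K = v · n / i = 0.08356 × 0.31 / 0.0016 = 16.2 m/d

16.2 m/d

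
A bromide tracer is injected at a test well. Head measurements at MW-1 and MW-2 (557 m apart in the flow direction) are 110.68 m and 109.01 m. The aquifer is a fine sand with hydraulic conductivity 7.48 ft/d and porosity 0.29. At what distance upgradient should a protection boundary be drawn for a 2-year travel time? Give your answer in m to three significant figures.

17.2 m

Hydraulic gradient i = (110.68 − 109.01) / 557 = 1.67 / 557 = 0.002998
K = 7.48 ft/d × 0.3048 = 2.280 m/d
Specific discharge q = 2.280 × 0.002998 = 0.006836 m/d
Seepage velocity v = q / n = 0.006836 / 0.29 = 0.02357 m/d
T = 2 yr × 365 = 730 d
L = v × T = 0.02357 × 730 = 17.21 m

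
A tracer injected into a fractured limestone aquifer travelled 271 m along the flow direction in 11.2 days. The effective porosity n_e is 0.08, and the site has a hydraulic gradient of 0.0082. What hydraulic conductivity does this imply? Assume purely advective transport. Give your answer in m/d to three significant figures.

236 m/d

v = L / t = 271 / 11.2 = 24.20 m/d
K = v · n / i = 24.20 × 0.08 / 0.0082 = 236 m/d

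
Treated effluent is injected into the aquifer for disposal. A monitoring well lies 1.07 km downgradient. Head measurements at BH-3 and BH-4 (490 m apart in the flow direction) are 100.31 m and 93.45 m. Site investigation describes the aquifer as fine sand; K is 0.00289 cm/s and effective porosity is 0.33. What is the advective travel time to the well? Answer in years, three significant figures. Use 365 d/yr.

27.7 years

Hydraulic gradient i = (100.31 − 93.45) / 490 = 6.86 / 490 = 0.01400
K = 0.00289 cm/s × 864 = 2.497 m/d
Darcy flux q = K·i = 2.497 × 0.01400 = 0.03496 m/d
v_s = q/n_e = 0.03496/0.33 = 0.1059 m/d
L = 1.07 km = 1070 m
t = L / v = 1070 / 0.1059 = 10100 d
   = 10100 / 365 = 27.7 yr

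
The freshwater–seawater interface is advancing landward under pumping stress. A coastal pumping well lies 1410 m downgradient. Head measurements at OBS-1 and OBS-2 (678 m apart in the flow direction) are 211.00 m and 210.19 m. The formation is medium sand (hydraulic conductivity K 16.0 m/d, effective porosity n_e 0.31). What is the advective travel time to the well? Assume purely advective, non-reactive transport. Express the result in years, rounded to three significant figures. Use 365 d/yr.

Hydraulic gradient i = (211.00 − 210.19) / 678 = 0.81 / 678 = 0.001195
Specific discharge q = 16.0 × 0.001195 = 0.01912 m/d
v = Ki/n = 16.0·0.001195/0.31 = 0.06166 m/d
t = L / v = 1410 / 0.06166 = 22870 d
   = 22870 / 365 = 62.6 yr

62.6 years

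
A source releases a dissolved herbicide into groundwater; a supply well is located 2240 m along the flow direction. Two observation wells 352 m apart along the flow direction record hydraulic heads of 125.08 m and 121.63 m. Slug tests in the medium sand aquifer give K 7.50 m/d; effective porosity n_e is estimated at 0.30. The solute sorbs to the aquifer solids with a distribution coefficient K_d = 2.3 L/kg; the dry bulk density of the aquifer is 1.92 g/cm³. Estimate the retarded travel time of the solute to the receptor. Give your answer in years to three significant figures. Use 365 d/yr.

Hydraulic gradient i = (125.08 − 121.63) / 352 = 3.45 / 352 = 0.009801
q = Ki = 7.50 × 0.009801 = 0.07351 m/d
Seepage velocity v = q / n = 0.07351 / 0.30 = 0.2450 m/d
Retardation R = 1 + ρ_b·K_d/n = 1 + 1.92×2.3/0.30 = 15.72
Contaminant velocity v_c = v/R = 0.2450/15.72 = 0.01559 m/d
t = L/v_c = 2240/0.01559 = 143700 d
   = 143700/365 = 394 yr

394 years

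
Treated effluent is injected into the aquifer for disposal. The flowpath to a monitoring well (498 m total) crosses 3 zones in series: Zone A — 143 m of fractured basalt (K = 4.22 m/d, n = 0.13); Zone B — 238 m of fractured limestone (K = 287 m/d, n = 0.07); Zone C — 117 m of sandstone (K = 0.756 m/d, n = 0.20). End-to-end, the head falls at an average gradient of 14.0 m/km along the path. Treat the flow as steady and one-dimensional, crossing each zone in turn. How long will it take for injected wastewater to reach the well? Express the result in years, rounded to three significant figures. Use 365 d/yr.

Continuity: the same q passes through each zone, so ΔH = q·Σ(L_j/K_j) — the zones act as resistances in series.
Σ(L/K) = 143/4.22 + 238/287 + 117/0.756 = 33.89 + 0.8293 + 154.8 = 189.5 d
K_eq = L_total / Σ(L/K) = 498 / 189.5 = 2.628 m/d
q = K_eq · i = 2.628 × 0.014 = 0.03680 m/d (same in every zone)
Zone A: v = q/n = 0.03680/0.13 = 0.2830 m/d → t_A = 143/0.2830 = 505.2 d
Zone B: v = q/n = 0.03680/0.07 = 0.5257 m/d → t_B = 238/0.5257 = 452.8 d
Zone C: v = q/n = 0.03680/0.20 = 0.1840 m/d → t_C = 117/0.1840 = 635.9 d
Total t = 505.2 + 452.8 + 635.9 = 1594 d
   = 1594 / 365 = 4.37 yr

4.37 years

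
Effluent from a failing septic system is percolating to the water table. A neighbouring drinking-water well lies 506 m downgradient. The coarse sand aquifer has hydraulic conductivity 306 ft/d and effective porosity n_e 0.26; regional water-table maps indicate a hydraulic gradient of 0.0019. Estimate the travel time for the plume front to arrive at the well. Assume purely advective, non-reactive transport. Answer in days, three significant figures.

K = 306 ft/d × 0.3048 = 93.27 m/d
Specific discharge q = 93.27 × 0.0019 = 0.1772 m/d
Seepage velocity v = q / n = 0.1772 / 0.26 = 0.6816 m/d
t = L / v = 506 / 0.6816 = 742.4 d

742 days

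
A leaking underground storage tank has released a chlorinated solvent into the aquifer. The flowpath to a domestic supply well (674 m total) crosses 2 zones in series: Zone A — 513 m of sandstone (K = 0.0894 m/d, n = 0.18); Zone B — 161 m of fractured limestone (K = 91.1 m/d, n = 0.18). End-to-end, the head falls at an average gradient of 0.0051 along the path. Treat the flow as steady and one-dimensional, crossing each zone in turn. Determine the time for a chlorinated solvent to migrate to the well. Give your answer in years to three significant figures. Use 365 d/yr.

555 years

Continuity: the same q passes through each zone, so ΔH = q·Σ(L_j/K_j) — the zones act as resistances in series.
Σ(L/K) = 513/0.0894 + 161/91.1 = 5738 + 1.767 = 5740 d
K_eq = L_total / Σ(L/K) = 674 / 5740 = 0.1174 m/d
q = K_eq · i = 0.1174 × 0.0051 = 5.988e-4 m/d (same in every zone)
Zone A: v = q/n = 5.988e-4/0.18 = 0.003327 m/d → t_A = 513/0.003327 = 154200 d
Zone B: v = q/n = 5.988e-4/0.18 = 0.003327 m/d → t_B = 161/0.003327 = 48390 d
Total t = 154200 + 48390 = 202600 d
   = 202600 / 365 = 555 yr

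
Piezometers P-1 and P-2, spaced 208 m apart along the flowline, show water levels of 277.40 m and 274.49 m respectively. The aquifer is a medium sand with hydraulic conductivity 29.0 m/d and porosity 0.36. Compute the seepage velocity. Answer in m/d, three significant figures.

Hydraulic gradient i = (277.40 − 274.49) / 208 = 2.91 / 208 = 0.01399
Darcy flux q = K·i = 29.0 × 0.01399 = 0.4057 m/d
v = Ki/n = 29.0·0.01399/0.36 = 1.127 m/d

1.13 m/d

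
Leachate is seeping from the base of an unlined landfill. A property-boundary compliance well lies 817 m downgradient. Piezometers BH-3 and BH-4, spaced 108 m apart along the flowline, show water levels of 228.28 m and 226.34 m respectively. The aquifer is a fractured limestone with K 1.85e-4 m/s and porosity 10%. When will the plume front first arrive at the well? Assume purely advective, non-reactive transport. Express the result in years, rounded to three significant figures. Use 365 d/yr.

0.780 years

Hydraulic gradient i = (228.28 − 226.34) / 108 = 1.94 / 108 = 0.01796
K = 1.85e-4 m/s × 86400 s/d = 15.98 m/d
Specific discharge q = 15.98 × 0.01796 = 0.2871 m/d
v_s = q/n_e = 0.2871/0.10 = 2.871 m/d
t = L / v = 817 / 2.871 = 284.6 d
   = 284.6 / 365 = 0.780 yr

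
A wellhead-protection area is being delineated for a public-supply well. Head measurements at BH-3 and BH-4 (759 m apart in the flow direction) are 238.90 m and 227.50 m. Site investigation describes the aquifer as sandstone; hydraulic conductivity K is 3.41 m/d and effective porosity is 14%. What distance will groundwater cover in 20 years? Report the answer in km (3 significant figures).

2.67 km

Hydraulic gradient i = (238.90 − 227.50) / 759 = 11.40 / 759 = 0.01502
q = Ki = 3.41 × 0.01502 = 0.05122 m/d
v = Ki/n = 3.41·0.01502/0.14 = 0.3658 m/d
T = 20 yr × 365 = 7300 d
L = v × T = 0.3658 × 7300 = 2671 m
   = 2.67 km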